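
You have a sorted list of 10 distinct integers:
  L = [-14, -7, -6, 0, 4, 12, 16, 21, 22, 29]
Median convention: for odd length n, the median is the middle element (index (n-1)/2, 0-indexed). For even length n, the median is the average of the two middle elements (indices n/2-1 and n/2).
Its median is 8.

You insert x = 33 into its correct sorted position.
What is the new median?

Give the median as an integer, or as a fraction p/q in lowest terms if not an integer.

Answer: 12

Derivation:
Old list (sorted, length 10): [-14, -7, -6, 0, 4, 12, 16, 21, 22, 29]
Old median = 8
Insert x = 33
Old length even (10). Middle pair: indices 4,5 = 4,12.
New length odd (11). New median = single middle element.
x = 33: 10 elements are < x, 0 elements are > x.
New sorted list: [-14, -7, -6, 0, 4, 12, 16, 21, 22, 29, 33]
New median = 12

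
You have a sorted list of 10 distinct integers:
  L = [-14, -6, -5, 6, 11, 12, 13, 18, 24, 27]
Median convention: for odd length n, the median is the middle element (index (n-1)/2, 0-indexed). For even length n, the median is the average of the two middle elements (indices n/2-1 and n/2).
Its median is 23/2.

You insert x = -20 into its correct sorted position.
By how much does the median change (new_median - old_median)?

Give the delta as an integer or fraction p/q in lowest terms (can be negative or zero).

Old median = 23/2
After inserting x = -20: new sorted = [-20, -14, -6, -5, 6, 11, 12, 13, 18, 24, 27]
New median = 11
Delta = 11 - 23/2 = -1/2

Answer: -1/2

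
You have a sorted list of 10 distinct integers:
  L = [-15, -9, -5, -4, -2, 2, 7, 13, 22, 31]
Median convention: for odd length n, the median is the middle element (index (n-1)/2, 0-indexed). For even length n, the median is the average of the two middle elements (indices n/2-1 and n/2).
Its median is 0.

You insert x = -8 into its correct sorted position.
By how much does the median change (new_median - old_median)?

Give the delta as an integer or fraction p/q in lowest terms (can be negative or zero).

Old median = 0
After inserting x = -8: new sorted = [-15, -9, -8, -5, -4, -2, 2, 7, 13, 22, 31]
New median = -2
Delta = -2 - 0 = -2

Answer: -2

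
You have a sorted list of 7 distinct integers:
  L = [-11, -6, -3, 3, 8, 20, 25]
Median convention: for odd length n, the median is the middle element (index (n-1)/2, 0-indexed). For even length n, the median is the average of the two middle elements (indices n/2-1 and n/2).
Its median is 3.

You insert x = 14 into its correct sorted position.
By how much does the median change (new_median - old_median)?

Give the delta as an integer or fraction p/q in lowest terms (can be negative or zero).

Answer: 5/2

Derivation:
Old median = 3
After inserting x = 14: new sorted = [-11, -6, -3, 3, 8, 14, 20, 25]
New median = 11/2
Delta = 11/2 - 3 = 5/2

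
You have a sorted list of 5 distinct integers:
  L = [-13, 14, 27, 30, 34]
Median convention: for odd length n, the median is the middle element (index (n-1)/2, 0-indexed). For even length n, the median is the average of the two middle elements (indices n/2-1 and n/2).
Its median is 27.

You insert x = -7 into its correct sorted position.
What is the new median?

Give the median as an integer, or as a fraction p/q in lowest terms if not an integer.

Answer: 41/2

Derivation:
Old list (sorted, length 5): [-13, 14, 27, 30, 34]
Old median = 27
Insert x = -7
Old length odd (5). Middle was index 2 = 27.
New length even (6). New median = avg of two middle elements.
x = -7: 1 elements are < x, 4 elements are > x.
New sorted list: [-13, -7, 14, 27, 30, 34]
New median = 41/2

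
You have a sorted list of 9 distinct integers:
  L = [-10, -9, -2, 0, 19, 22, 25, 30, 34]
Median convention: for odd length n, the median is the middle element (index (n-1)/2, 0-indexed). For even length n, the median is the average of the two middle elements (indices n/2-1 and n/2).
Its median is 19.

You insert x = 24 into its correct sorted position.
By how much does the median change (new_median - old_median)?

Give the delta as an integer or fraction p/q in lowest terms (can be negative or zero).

Answer: 3/2

Derivation:
Old median = 19
After inserting x = 24: new sorted = [-10, -9, -2, 0, 19, 22, 24, 25, 30, 34]
New median = 41/2
Delta = 41/2 - 19 = 3/2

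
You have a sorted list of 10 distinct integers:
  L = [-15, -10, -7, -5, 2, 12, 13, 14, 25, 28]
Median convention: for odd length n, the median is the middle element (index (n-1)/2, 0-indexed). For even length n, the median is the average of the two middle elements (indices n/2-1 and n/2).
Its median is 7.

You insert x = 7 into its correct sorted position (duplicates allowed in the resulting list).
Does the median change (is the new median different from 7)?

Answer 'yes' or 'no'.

Old median = 7
Insert x = 7
New median = 7
Changed? no

Answer: no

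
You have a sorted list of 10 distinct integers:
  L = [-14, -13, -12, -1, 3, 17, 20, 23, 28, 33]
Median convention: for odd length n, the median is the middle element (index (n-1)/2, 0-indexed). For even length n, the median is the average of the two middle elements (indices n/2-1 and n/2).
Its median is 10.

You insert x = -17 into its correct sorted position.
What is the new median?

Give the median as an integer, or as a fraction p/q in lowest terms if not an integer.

Answer: 3

Derivation:
Old list (sorted, length 10): [-14, -13, -12, -1, 3, 17, 20, 23, 28, 33]
Old median = 10
Insert x = -17
Old length even (10). Middle pair: indices 4,5 = 3,17.
New length odd (11). New median = single middle element.
x = -17: 0 elements are < x, 10 elements are > x.
New sorted list: [-17, -14, -13, -12, -1, 3, 17, 20, 23, 28, 33]
New median = 3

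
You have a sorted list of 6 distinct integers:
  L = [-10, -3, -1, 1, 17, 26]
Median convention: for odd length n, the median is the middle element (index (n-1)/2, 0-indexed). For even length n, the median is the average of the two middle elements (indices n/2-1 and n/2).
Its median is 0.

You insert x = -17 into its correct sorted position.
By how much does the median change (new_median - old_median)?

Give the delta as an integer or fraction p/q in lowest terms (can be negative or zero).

Answer: -1

Derivation:
Old median = 0
After inserting x = -17: new sorted = [-17, -10, -3, -1, 1, 17, 26]
New median = -1
Delta = -1 - 0 = -1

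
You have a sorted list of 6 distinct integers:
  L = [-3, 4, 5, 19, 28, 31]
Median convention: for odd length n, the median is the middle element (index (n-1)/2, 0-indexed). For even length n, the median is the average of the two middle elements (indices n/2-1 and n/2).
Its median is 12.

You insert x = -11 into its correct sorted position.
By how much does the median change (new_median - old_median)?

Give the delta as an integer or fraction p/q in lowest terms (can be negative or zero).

Old median = 12
After inserting x = -11: new sorted = [-11, -3, 4, 5, 19, 28, 31]
New median = 5
Delta = 5 - 12 = -7

Answer: -7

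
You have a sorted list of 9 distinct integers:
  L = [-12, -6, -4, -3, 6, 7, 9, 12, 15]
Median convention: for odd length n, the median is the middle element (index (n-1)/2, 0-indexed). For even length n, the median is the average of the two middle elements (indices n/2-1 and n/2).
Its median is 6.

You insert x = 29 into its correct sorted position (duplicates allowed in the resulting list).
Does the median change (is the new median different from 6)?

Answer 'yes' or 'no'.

Answer: yes

Derivation:
Old median = 6
Insert x = 29
New median = 13/2
Changed? yes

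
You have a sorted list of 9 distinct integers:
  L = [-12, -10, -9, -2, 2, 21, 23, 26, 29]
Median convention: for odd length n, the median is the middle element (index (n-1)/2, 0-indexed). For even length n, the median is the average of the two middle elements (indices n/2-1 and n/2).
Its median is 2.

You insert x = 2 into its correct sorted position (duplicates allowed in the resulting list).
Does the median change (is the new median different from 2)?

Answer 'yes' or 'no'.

Answer: no

Derivation:
Old median = 2
Insert x = 2
New median = 2
Changed? no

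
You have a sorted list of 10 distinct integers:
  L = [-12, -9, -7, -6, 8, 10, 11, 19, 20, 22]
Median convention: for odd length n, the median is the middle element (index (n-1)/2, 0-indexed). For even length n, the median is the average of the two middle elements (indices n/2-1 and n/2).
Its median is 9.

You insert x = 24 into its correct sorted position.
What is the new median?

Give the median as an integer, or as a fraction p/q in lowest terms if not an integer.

Old list (sorted, length 10): [-12, -9, -7, -6, 8, 10, 11, 19, 20, 22]
Old median = 9
Insert x = 24
Old length even (10). Middle pair: indices 4,5 = 8,10.
New length odd (11). New median = single middle element.
x = 24: 10 elements are < x, 0 elements are > x.
New sorted list: [-12, -9, -7, -6, 8, 10, 11, 19, 20, 22, 24]
New median = 10

Answer: 10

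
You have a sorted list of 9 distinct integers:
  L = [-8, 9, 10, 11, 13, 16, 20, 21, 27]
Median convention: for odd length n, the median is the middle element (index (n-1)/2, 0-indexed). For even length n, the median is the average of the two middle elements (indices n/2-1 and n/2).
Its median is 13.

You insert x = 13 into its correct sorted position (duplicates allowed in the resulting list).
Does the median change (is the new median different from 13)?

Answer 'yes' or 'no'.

Answer: no

Derivation:
Old median = 13
Insert x = 13
New median = 13
Changed? no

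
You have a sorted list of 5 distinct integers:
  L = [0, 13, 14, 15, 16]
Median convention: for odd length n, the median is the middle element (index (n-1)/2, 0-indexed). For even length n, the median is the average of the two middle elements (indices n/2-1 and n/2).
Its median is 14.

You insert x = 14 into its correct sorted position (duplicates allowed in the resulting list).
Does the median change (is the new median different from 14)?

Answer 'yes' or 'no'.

Answer: no

Derivation:
Old median = 14
Insert x = 14
New median = 14
Changed? no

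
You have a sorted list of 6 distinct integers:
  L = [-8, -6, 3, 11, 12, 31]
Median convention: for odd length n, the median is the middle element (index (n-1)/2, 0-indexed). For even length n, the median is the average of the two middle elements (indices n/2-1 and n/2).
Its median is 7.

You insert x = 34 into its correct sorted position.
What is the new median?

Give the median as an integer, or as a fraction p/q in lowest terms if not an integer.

Answer: 11

Derivation:
Old list (sorted, length 6): [-8, -6, 3, 11, 12, 31]
Old median = 7
Insert x = 34
Old length even (6). Middle pair: indices 2,3 = 3,11.
New length odd (7). New median = single middle element.
x = 34: 6 elements are < x, 0 elements are > x.
New sorted list: [-8, -6, 3, 11, 12, 31, 34]
New median = 11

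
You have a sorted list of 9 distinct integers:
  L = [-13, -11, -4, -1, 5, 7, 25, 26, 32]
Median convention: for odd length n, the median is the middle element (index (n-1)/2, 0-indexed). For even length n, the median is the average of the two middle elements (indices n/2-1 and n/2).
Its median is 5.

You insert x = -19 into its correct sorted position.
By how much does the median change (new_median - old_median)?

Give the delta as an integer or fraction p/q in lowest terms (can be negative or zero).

Answer: -3

Derivation:
Old median = 5
After inserting x = -19: new sorted = [-19, -13, -11, -4, -1, 5, 7, 25, 26, 32]
New median = 2
Delta = 2 - 5 = -3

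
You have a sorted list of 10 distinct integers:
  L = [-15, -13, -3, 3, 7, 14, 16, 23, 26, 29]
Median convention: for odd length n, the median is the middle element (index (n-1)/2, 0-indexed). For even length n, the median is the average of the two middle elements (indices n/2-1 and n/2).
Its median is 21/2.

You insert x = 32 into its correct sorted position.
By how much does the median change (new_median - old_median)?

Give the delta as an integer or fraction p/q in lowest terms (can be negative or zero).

Answer: 7/2

Derivation:
Old median = 21/2
After inserting x = 32: new sorted = [-15, -13, -3, 3, 7, 14, 16, 23, 26, 29, 32]
New median = 14
Delta = 14 - 21/2 = 7/2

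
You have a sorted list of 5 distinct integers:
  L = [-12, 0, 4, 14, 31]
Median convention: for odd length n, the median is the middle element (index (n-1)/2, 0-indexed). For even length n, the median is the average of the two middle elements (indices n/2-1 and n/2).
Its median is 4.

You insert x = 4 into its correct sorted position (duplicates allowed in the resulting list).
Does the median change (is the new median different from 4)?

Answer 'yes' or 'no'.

Old median = 4
Insert x = 4
New median = 4
Changed? no

Answer: no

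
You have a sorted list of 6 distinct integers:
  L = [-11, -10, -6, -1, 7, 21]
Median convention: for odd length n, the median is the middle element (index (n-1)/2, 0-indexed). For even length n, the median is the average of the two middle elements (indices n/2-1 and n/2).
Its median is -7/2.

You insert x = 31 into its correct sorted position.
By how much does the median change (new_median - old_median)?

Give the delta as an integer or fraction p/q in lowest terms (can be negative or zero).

Answer: 5/2

Derivation:
Old median = -7/2
After inserting x = 31: new sorted = [-11, -10, -6, -1, 7, 21, 31]
New median = -1
Delta = -1 - -7/2 = 5/2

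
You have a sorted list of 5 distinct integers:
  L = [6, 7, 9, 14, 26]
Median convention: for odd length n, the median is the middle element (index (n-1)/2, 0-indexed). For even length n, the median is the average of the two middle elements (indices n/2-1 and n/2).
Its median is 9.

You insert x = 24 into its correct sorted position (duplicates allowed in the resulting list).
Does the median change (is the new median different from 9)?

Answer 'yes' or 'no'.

Answer: yes

Derivation:
Old median = 9
Insert x = 24
New median = 23/2
Changed? yes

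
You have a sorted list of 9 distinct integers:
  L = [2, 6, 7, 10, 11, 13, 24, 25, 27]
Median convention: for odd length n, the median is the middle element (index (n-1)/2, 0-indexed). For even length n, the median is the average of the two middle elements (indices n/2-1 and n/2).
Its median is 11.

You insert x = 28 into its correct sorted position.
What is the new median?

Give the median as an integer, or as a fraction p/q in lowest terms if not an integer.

Old list (sorted, length 9): [2, 6, 7, 10, 11, 13, 24, 25, 27]
Old median = 11
Insert x = 28
Old length odd (9). Middle was index 4 = 11.
New length even (10). New median = avg of two middle elements.
x = 28: 9 elements are < x, 0 elements are > x.
New sorted list: [2, 6, 7, 10, 11, 13, 24, 25, 27, 28]
New median = 12

Answer: 12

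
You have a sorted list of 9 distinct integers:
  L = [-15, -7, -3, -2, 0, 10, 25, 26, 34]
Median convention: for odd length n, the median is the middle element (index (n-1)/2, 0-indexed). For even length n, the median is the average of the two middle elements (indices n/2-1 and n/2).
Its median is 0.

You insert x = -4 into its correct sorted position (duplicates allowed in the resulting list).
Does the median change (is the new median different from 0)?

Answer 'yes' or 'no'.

Answer: yes

Derivation:
Old median = 0
Insert x = -4
New median = -1
Changed? yes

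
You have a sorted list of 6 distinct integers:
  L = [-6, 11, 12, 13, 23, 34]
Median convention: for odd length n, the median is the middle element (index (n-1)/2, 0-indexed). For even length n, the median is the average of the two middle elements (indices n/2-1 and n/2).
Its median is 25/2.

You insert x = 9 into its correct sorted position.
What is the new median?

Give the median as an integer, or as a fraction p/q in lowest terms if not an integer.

Old list (sorted, length 6): [-6, 11, 12, 13, 23, 34]
Old median = 25/2
Insert x = 9
Old length even (6). Middle pair: indices 2,3 = 12,13.
New length odd (7). New median = single middle element.
x = 9: 1 elements are < x, 5 elements are > x.
New sorted list: [-6, 9, 11, 12, 13, 23, 34]
New median = 12

Answer: 12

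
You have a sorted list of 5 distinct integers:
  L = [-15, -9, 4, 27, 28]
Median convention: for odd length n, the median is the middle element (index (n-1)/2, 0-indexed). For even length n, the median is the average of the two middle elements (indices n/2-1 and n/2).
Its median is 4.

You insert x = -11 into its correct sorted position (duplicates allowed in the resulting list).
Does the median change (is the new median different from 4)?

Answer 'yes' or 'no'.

Old median = 4
Insert x = -11
New median = -5/2
Changed? yes

Answer: yes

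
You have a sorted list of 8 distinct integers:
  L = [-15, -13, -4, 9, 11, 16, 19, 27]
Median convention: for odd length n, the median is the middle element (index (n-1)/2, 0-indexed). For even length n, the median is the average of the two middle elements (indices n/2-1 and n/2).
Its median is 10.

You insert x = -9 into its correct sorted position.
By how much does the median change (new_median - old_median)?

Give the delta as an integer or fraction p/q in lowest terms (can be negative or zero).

Answer: -1

Derivation:
Old median = 10
After inserting x = -9: new sorted = [-15, -13, -9, -4, 9, 11, 16, 19, 27]
New median = 9
Delta = 9 - 10 = -1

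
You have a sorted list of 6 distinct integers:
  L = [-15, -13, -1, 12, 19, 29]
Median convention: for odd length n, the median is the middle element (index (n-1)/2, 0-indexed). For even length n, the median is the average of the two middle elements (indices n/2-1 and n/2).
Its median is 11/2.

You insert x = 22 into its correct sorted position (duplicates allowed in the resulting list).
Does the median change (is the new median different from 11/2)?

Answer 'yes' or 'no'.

Old median = 11/2
Insert x = 22
New median = 12
Changed? yes

Answer: yes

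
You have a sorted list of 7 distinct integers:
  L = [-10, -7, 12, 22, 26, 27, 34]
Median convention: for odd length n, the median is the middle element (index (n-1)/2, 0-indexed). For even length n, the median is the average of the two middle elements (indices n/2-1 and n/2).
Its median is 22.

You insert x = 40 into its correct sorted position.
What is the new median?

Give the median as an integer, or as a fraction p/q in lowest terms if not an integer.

Old list (sorted, length 7): [-10, -7, 12, 22, 26, 27, 34]
Old median = 22
Insert x = 40
Old length odd (7). Middle was index 3 = 22.
New length even (8). New median = avg of two middle elements.
x = 40: 7 elements are < x, 0 elements are > x.
New sorted list: [-10, -7, 12, 22, 26, 27, 34, 40]
New median = 24

Answer: 24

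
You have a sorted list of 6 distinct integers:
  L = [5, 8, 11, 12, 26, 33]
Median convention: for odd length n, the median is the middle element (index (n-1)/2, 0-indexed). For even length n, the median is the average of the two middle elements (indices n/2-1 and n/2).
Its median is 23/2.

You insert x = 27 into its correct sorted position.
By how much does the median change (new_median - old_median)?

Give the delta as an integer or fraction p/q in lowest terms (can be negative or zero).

Answer: 1/2

Derivation:
Old median = 23/2
After inserting x = 27: new sorted = [5, 8, 11, 12, 26, 27, 33]
New median = 12
Delta = 12 - 23/2 = 1/2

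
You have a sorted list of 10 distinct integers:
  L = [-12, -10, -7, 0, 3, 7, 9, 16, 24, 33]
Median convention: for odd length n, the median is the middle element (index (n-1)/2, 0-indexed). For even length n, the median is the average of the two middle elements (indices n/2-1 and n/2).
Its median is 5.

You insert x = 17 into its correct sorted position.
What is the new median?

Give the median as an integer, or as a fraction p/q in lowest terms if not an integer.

Answer: 7

Derivation:
Old list (sorted, length 10): [-12, -10, -7, 0, 3, 7, 9, 16, 24, 33]
Old median = 5
Insert x = 17
Old length even (10). Middle pair: indices 4,5 = 3,7.
New length odd (11). New median = single middle element.
x = 17: 8 elements are < x, 2 elements are > x.
New sorted list: [-12, -10, -7, 0, 3, 7, 9, 16, 17, 24, 33]
New median = 7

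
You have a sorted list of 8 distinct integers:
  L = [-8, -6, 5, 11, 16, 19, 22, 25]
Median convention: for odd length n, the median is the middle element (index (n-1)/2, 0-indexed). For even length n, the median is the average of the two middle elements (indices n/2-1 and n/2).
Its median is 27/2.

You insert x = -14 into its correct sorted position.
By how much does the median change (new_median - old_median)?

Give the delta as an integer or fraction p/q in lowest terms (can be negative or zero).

Answer: -5/2

Derivation:
Old median = 27/2
After inserting x = -14: new sorted = [-14, -8, -6, 5, 11, 16, 19, 22, 25]
New median = 11
Delta = 11 - 27/2 = -5/2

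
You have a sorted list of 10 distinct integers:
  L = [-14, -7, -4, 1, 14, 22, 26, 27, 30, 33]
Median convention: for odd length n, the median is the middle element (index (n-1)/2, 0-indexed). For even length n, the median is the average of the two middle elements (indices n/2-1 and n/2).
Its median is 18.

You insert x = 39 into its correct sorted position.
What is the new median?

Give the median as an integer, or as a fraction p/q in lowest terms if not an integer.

Answer: 22

Derivation:
Old list (sorted, length 10): [-14, -7, -4, 1, 14, 22, 26, 27, 30, 33]
Old median = 18
Insert x = 39
Old length even (10). Middle pair: indices 4,5 = 14,22.
New length odd (11). New median = single middle element.
x = 39: 10 elements are < x, 0 elements are > x.
New sorted list: [-14, -7, -4, 1, 14, 22, 26, 27, 30, 33, 39]
New median = 22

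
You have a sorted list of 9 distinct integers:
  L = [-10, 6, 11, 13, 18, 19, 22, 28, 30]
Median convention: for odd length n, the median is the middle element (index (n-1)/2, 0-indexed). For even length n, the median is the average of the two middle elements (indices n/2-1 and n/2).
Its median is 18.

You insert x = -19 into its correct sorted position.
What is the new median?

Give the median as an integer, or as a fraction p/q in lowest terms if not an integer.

Old list (sorted, length 9): [-10, 6, 11, 13, 18, 19, 22, 28, 30]
Old median = 18
Insert x = -19
Old length odd (9). Middle was index 4 = 18.
New length even (10). New median = avg of two middle elements.
x = -19: 0 elements are < x, 9 elements are > x.
New sorted list: [-19, -10, 6, 11, 13, 18, 19, 22, 28, 30]
New median = 31/2

Answer: 31/2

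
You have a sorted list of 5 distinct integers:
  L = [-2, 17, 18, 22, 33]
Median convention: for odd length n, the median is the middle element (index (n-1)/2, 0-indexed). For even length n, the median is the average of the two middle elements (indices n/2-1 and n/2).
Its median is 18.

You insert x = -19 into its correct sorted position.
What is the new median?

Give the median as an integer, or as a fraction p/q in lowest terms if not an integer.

Answer: 35/2

Derivation:
Old list (sorted, length 5): [-2, 17, 18, 22, 33]
Old median = 18
Insert x = -19
Old length odd (5). Middle was index 2 = 18.
New length even (6). New median = avg of two middle elements.
x = -19: 0 elements are < x, 5 elements are > x.
New sorted list: [-19, -2, 17, 18, 22, 33]
New median = 35/2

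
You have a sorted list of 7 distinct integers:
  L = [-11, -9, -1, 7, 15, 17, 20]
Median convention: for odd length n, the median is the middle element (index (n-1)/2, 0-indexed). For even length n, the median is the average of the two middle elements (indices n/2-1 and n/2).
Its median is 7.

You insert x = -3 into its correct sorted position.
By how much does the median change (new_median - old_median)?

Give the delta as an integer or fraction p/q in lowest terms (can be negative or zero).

Old median = 7
After inserting x = -3: new sorted = [-11, -9, -3, -1, 7, 15, 17, 20]
New median = 3
Delta = 3 - 7 = -4

Answer: -4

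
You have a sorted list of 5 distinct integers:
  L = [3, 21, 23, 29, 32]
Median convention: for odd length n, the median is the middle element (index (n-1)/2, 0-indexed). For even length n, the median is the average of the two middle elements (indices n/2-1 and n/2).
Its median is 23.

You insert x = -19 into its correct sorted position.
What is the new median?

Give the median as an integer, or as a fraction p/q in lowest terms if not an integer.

Answer: 22

Derivation:
Old list (sorted, length 5): [3, 21, 23, 29, 32]
Old median = 23
Insert x = -19
Old length odd (5). Middle was index 2 = 23.
New length even (6). New median = avg of two middle elements.
x = -19: 0 elements are < x, 5 elements are > x.
New sorted list: [-19, 3, 21, 23, 29, 32]
New median = 22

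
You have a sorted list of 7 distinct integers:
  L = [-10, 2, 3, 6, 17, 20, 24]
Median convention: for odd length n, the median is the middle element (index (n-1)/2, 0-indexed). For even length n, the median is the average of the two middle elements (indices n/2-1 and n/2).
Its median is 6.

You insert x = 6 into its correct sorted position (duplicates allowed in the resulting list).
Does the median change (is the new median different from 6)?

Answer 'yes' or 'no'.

Old median = 6
Insert x = 6
New median = 6
Changed? no

Answer: no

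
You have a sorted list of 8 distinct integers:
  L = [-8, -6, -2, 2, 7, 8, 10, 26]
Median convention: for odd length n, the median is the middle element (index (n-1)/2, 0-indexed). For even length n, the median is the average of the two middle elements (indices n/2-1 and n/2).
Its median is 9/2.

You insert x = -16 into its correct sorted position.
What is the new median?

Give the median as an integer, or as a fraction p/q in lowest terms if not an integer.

Answer: 2

Derivation:
Old list (sorted, length 8): [-8, -6, -2, 2, 7, 8, 10, 26]
Old median = 9/2
Insert x = -16
Old length even (8). Middle pair: indices 3,4 = 2,7.
New length odd (9). New median = single middle element.
x = -16: 0 elements are < x, 8 elements are > x.
New sorted list: [-16, -8, -6, -2, 2, 7, 8, 10, 26]
New median = 2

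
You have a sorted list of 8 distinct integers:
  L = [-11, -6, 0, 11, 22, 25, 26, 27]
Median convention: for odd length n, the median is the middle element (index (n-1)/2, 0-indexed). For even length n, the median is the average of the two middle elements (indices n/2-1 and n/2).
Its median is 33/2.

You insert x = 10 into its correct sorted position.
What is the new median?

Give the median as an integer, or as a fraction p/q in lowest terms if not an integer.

Old list (sorted, length 8): [-11, -6, 0, 11, 22, 25, 26, 27]
Old median = 33/2
Insert x = 10
Old length even (8). Middle pair: indices 3,4 = 11,22.
New length odd (9). New median = single middle element.
x = 10: 3 elements are < x, 5 elements are > x.
New sorted list: [-11, -6, 0, 10, 11, 22, 25, 26, 27]
New median = 11

Answer: 11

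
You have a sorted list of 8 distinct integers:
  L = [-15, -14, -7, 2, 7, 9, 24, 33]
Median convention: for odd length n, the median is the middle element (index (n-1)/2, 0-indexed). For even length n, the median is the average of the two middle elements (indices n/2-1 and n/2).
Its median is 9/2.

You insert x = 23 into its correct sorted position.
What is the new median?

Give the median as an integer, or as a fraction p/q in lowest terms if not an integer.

Answer: 7

Derivation:
Old list (sorted, length 8): [-15, -14, -7, 2, 7, 9, 24, 33]
Old median = 9/2
Insert x = 23
Old length even (8). Middle pair: indices 3,4 = 2,7.
New length odd (9). New median = single middle element.
x = 23: 6 elements are < x, 2 elements are > x.
New sorted list: [-15, -14, -7, 2, 7, 9, 23, 24, 33]
New median = 7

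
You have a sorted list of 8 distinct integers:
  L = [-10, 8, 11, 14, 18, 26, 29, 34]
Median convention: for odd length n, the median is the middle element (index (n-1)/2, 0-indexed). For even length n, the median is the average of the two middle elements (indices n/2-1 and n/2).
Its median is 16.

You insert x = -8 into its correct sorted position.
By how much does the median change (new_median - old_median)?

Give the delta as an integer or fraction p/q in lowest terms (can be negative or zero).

Old median = 16
After inserting x = -8: new sorted = [-10, -8, 8, 11, 14, 18, 26, 29, 34]
New median = 14
Delta = 14 - 16 = -2

Answer: -2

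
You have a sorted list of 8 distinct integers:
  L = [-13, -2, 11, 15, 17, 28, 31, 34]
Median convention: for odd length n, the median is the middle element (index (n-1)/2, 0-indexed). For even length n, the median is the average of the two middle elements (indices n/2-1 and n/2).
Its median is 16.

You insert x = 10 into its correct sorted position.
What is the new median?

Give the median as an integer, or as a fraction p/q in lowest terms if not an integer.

Old list (sorted, length 8): [-13, -2, 11, 15, 17, 28, 31, 34]
Old median = 16
Insert x = 10
Old length even (8). Middle pair: indices 3,4 = 15,17.
New length odd (9). New median = single middle element.
x = 10: 2 elements are < x, 6 elements are > x.
New sorted list: [-13, -2, 10, 11, 15, 17, 28, 31, 34]
New median = 15

Answer: 15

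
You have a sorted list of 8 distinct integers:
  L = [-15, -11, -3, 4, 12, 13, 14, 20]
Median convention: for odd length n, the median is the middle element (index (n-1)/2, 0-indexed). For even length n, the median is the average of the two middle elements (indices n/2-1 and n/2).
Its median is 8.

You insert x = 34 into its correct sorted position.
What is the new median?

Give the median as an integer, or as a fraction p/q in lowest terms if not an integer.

Answer: 12

Derivation:
Old list (sorted, length 8): [-15, -11, -3, 4, 12, 13, 14, 20]
Old median = 8
Insert x = 34
Old length even (8). Middle pair: indices 3,4 = 4,12.
New length odd (9). New median = single middle element.
x = 34: 8 elements are < x, 0 elements are > x.
New sorted list: [-15, -11, -3, 4, 12, 13, 14, 20, 34]
New median = 12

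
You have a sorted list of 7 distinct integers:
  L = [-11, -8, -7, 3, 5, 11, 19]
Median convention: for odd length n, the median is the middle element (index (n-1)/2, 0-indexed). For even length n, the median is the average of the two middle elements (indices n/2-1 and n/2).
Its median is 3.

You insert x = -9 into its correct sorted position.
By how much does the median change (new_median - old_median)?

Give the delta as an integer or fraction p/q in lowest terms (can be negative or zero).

Answer: -5

Derivation:
Old median = 3
After inserting x = -9: new sorted = [-11, -9, -8, -7, 3, 5, 11, 19]
New median = -2
Delta = -2 - 3 = -5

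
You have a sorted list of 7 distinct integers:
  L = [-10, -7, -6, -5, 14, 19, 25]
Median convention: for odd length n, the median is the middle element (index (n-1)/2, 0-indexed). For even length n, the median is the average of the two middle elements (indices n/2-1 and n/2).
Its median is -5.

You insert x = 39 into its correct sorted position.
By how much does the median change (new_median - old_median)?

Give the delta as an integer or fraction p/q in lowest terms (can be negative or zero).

Answer: 19/2

Derivation:
Old median = -5
After inserting x = 39: new sorted = [-10, -7, -6, -5, 14, 19, 25, 39]
New median = 9/2
Delta = 9/2 - -5 = 19/2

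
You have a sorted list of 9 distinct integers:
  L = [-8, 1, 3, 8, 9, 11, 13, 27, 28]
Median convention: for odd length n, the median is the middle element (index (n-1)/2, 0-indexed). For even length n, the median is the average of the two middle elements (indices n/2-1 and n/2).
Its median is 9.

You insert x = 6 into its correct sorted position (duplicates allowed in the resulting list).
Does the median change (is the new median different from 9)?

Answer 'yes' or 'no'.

Answer: yes

Derivation:
Old median = 9
Insert x = 6
New median = 17/2
Changed? yes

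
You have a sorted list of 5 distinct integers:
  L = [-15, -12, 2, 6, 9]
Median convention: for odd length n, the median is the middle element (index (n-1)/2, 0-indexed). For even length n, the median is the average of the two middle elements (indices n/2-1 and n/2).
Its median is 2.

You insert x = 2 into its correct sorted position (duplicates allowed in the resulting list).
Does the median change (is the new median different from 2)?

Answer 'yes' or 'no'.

Old median = 2
Insert x = 2
New median = 2
Changed? no

Answer: no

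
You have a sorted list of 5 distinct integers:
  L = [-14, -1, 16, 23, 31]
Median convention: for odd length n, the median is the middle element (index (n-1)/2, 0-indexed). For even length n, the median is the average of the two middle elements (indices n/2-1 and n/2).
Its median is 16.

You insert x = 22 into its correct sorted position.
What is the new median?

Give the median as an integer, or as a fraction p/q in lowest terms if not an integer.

Old list (sorted, length 5): [-14, -1, 16, 23, 31]
Old median = 16
Insert x = 22
Old length odd (5). Middle was index 2 = 16.
New length even (6). New median = avg of two middle elements.
x = 22: 3 elements are < x, 2 elements are > x.
New sorted list: [-14, -1, 16, 22, 23, 31]
New median = 19

Answer: 19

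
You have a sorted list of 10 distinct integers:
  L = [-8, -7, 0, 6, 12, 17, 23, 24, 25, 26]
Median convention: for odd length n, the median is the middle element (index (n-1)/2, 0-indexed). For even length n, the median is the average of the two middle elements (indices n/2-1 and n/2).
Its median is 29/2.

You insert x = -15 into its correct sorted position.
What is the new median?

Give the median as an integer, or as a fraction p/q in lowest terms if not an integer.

Old list (sorted, length 10): [-8, -7, 0, 6, 12, 17, 23, 24, 25, 26]
Old median = 29/2
Insert x = -15
Old length even (10). Middle pair: indices 4,5 = 12,17.
New length odd (11). New median = single middle element.
x = -15: 0 elements are < x, 10 elements are > x.
New sorted list: [-15, -8, -7, 0, 6, 12, 17, 23, 24, 25, 26]
New median = 12

Answer: 12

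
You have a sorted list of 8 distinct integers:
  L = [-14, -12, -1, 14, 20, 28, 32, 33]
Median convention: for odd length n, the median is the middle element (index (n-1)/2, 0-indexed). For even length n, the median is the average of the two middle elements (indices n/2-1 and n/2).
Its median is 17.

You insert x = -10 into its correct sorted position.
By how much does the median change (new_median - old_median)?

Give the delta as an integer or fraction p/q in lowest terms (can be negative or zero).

Answer: -3

Derivation:
Old median = 17
After inserting x = -10: new sorted = [-14, -12, -10, -1, 14, 20, 28, 32, 33]
New median = 14
Delta = 14 - 17 = -3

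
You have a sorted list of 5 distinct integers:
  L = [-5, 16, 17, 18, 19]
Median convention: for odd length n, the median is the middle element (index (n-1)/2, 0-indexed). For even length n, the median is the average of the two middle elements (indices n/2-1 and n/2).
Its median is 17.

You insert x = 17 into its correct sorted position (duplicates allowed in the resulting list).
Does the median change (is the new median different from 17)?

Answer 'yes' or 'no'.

Old median = 17
Insert x = 17
New median = 17
Changed? no

Answer: no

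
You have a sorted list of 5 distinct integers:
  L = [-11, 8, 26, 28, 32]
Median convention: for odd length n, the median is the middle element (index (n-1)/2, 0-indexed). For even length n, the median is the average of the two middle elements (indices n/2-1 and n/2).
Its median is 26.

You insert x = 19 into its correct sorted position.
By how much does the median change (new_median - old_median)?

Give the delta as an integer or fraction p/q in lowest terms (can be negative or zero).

Answer: -7/2

Derivation:
Old median = 26
After inserting x = 19: new sorted = [-11, 8, 19, 26, 28, 32]
New median = 45/2
Delta = 45/2 - 26 = -7/2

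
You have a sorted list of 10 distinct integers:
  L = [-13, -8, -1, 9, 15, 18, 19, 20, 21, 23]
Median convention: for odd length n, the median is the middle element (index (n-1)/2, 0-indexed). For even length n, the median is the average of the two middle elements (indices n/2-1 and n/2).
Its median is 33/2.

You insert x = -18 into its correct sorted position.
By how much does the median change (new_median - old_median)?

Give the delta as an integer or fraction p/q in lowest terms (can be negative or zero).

Old median = 33/2
After inserting x = -18: new sorted = [-18, -13, -8, -1, 9, 15, 18, 19, 20, 21, 23]
New median = 15
Delta = 15 - 33/2 = -3/2

Answer: -3/2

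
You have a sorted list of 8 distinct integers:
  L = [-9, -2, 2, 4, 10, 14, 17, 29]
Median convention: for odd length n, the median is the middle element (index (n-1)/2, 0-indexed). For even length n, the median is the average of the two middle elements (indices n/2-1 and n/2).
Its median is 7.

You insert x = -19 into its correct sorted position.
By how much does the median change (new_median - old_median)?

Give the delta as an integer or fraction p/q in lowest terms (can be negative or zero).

Answer: -3

Derivation:
Old median = 7
After inserting x = -19: new sorted = [-19, -9, -2, 2, 4, 10, 14, 17, 29]
New median = 4
Delta = 4 - 7 = -3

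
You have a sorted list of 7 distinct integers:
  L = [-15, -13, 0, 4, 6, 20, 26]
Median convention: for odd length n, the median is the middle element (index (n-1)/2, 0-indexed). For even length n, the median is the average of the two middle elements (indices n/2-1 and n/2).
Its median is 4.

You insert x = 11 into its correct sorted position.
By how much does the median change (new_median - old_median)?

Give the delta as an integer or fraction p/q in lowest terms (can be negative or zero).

Old median = 4
After inserting x = 11: new sorted = [-15, -13, 0, 4, 6, 11, 20, 26]
New median = 5
Delta = 5 - 4 = 1

Answer: 1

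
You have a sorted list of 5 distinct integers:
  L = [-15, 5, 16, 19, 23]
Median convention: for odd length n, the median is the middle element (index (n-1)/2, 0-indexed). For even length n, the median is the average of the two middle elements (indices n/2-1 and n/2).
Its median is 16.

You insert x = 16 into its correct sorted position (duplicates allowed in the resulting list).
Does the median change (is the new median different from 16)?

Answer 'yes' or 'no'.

Old median = 16
Insert x = 16
New median = 16
Changed? no

Answer: no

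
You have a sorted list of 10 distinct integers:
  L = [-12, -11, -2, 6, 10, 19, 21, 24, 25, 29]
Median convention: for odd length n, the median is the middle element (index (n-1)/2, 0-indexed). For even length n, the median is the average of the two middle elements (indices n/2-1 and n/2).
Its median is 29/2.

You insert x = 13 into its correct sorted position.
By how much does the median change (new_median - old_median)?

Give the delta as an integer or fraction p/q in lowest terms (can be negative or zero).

Old median = 29/2
After inserting x = 13: new sorted = [-12, -11, -2, 6, 10, 13, 19, 21, 24, 25, 29]
New median = 13
Delta = 13 - 29/2 = -3/2

Answer: -3/2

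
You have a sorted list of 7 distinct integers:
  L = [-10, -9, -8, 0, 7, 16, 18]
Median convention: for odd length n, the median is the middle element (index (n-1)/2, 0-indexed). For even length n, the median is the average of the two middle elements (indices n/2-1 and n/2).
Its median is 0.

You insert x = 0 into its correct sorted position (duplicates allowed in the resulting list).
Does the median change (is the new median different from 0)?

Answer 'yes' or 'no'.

Answer: no

Derivation:
Old median = 0
Insert x = 0
New median = 0
Changed? no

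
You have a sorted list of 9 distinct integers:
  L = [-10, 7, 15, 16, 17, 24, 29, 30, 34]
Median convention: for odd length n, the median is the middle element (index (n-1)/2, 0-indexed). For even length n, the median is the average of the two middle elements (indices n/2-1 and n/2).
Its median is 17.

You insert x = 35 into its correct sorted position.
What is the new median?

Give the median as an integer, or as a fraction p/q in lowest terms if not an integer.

Old list (sorted, length 9): [-10, 7, 15, 16, 17, 24, 29, 30, 34]
Old median = 17
Insert x = 35
Old length odd (9). Middle was index 4 = 17.
New length even (10). New median = avg of two middle elements.
x = 35: 9 elements are < x, 0 elements are > x.
New sorted list: [-10, 7, 15, 16, 17, 24, 29, 30, 34, 35]
New median = 41/2

Answer: 41/2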